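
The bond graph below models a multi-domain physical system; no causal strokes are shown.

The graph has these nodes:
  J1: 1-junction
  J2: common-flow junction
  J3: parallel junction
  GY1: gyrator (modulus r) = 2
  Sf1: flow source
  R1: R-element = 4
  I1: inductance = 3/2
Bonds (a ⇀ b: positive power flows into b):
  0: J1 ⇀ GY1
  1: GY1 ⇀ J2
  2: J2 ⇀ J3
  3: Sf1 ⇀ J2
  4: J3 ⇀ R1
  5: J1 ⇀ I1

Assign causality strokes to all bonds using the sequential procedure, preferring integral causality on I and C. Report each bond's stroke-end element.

#3 stroke→Sf1  (Sf1 fixes flow; stroke at Sf1)
#1 stroke→J2  (J2 flow already set via bond 3)
#2 stroke→J2  (J2 flow already set via bond 3)
#4 stroke→J3  (closing 0-jn rule on J3)
#0 stroke→J1  (through GY1, causality inverts; strokes same side of GY1)
#5 stroke→I1  (J1 needs exactly one f-in)

β0 stroke at J1
β1 stroke at J2
β2 stroke at J2
β3 stroke at Sf1
β4 stroke at J3
β5 stroke at I1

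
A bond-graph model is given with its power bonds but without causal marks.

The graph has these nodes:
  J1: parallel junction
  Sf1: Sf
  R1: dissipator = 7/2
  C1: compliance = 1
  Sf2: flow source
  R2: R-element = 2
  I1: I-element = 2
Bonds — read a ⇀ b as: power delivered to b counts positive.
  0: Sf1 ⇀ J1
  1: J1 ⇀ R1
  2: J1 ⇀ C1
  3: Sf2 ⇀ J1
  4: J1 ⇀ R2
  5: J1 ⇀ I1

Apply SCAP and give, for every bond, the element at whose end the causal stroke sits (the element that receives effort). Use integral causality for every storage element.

β0 |Sf1  (source Sf1 imposes f)
β3 |Sf2  (Sf2 fixes flow; stroke at Sf2)
β2 |J1  (C1: C, integral causality)
β1 |R1  (0-jn J1 has e-setter on 2)
β4 |R2  (J1 effort already set via bond 2)
β5 |I1  (common-e at J1 fixed by 2)

β0 stroke at Sf1
β1 stroke at R1
β2 stroke at J1
β3 stroke at Sf2
β4 stroke at R2
β5 stroke at I1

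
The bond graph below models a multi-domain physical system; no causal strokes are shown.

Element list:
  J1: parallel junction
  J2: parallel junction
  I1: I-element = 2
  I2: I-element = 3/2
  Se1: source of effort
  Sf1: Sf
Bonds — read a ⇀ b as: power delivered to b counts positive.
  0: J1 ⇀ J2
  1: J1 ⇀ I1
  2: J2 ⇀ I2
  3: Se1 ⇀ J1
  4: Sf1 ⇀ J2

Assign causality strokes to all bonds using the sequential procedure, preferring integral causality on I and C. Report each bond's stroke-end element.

b3 stroke→J1  (Se1 fixes effort; stroke away)
b4 stroke→Sf1  (Sf1 (Sf) sets flow on bond)
b0 stroke→J2  (0-jn J1 has e-setter on 3)
b1 stroke→I1  (0-jn J1 has e-setter on 3)
b2 stroke→I2  (J2 effort already set via bond 0)

β0 →J2
β1 →I1
β2 →I2
β3 →J1
β4 →Sf1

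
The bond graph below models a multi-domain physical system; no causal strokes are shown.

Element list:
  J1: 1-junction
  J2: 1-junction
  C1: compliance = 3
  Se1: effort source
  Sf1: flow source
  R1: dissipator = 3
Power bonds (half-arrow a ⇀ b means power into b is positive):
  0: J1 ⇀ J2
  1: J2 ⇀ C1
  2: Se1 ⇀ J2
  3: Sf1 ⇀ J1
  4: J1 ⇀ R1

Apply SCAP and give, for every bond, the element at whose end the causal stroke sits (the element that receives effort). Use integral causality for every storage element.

b2 stroke at J2  (Se1 (Se) sets effort on bond)
b3 stroke at Sf1  (Sf1 fixes flow; stroke at Sf1)
b0 stroke at J1  (J1 flow already set via bond 3)
b4 stroke at J1  (common-f at J1 fixed by 3)
b1 stroke at J2  (J2 flow already set via bond 0)

b0 stroke→J1
b1 stroke→J2
b2 stroke→J2
b3 stroke→Sf1
b4 stroke→J1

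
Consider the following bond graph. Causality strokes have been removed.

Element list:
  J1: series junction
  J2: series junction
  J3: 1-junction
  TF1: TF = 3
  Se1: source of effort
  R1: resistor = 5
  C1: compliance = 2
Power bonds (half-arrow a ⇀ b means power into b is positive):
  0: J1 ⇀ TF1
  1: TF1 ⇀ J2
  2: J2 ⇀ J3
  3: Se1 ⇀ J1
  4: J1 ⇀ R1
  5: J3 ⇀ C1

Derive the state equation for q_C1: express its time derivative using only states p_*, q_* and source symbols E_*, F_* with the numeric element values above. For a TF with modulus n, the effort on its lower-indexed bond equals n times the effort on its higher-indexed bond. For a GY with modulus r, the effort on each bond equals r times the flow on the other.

dq_C1/dt = 3*E_Se1/5 - 9*q_C1/10

bond 3 stroke→J1  (Se1: effort source, stroke at far end)
bond 5 stroke→J3  (prefer integral on C1)
bond 2 stroke→J2  (J3 needs exactly one f-in)
bond 1 stroke→TF1  (closing 1-jn rule on J2)
bond 0 stroke→J1  (through TF1, causality passes straight; one stroke at TF1)
bond 4 stroke→R1  (J1: last free bond brings flow in)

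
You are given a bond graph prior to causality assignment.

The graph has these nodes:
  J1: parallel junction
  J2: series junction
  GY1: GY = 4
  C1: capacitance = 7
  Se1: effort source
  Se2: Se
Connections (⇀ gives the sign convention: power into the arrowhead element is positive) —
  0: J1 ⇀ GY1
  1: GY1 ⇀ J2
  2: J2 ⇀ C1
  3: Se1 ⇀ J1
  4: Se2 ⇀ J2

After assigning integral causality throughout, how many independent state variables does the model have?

β3 |J1  (Se1 fixes effort; stroke away)
β4 |J2  (Se2 (Se) sets effort on bond)
β0 |GY1  (J1 effort already set via bond 3)
β1 |GY1  (GY GY1: same side as bond 0)
β2 |J2  (J2 flow already set via bond 1)

1  (C1 all integral)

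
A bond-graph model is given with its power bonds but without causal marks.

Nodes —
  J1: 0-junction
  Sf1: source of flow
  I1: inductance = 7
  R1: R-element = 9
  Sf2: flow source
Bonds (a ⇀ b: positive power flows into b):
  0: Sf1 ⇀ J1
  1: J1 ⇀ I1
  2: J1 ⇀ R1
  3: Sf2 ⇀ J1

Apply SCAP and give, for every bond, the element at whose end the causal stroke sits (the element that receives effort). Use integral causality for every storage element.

#0 stroke→Sf1
#1 stroke→I1
#2 stroke→J1
#3 stroke→Sf2

#0 stroke→Sf1  (Sf1 fixes flow; stroke at Sf1)
#3 stroke→Sf2  (source Sf2 imposes f)
#1 stroke→I1  (I1 integral (f out))
#2 stroke→J1  (closing 0-jn rule on J1)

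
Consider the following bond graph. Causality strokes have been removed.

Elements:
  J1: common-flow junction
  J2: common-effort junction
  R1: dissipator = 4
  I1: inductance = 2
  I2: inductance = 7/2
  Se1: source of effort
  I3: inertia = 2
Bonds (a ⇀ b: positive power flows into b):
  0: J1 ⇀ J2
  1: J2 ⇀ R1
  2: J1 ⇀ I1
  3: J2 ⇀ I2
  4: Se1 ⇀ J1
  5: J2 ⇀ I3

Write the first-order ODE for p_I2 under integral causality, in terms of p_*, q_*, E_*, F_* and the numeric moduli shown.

b4 stroke→J1  (source Se1 imposes e)
b2 stroke→I1  (I1: I, integral causality)
b0 stroke→J1  (J1 flow already set via bond 2)
b3 stroke→I2  (prefer integral on I2)
b5 stroke→I3  (I3 outputs flow p/I3)
b1 stroke→J2  (J2: last free bond brings effort in)

dp_I2/dt = 2*p_I1 - 8*p_I2/7 - 2*p_I3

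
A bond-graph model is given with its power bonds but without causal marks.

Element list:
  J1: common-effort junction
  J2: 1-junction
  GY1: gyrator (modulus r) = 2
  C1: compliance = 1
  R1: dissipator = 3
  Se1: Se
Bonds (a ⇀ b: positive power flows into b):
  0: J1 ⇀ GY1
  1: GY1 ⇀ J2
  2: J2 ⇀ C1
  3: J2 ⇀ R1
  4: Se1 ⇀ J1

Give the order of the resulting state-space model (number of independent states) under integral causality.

#4 stroke at J1  (Se1 (Se) sets effort on bond)
#0 stroke at GY1  (common-e at J1 fixed by 4)
#1 stroke at GY1  (through GY1, causality inverts; strokes same side of GY1)
#2 stroke at J2  (J2 flow already set via bond 1)
#3 stroke at J2  (J2: bond 1 brought flow, rest push out)

1  (C1 all integral)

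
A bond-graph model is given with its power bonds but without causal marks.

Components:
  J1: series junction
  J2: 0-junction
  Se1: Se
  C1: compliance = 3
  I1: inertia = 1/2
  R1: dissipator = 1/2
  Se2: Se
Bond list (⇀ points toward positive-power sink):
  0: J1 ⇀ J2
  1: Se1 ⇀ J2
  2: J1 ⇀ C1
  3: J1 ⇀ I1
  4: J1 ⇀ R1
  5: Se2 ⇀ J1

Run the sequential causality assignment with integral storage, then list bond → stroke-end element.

#1 stroke→J2  (source Se1 imposes e)
#5 stroke→J1  (Se2: effort source, stroke at far end)
#0 stroke→J1  (J2 effort already set via bond 1)
#2 stroke→J1  (prefer integral on C1)
#3 stroke→I1  (I1 outputs flow p/I1)
#4 stroke→J1  (J1 flow already set via bond 3)

β0 stroke→J1
β1 stroke→J2
β2 stroke→J1
β3 stroke→I1
β4 stroke→J1
β5 stroke→J1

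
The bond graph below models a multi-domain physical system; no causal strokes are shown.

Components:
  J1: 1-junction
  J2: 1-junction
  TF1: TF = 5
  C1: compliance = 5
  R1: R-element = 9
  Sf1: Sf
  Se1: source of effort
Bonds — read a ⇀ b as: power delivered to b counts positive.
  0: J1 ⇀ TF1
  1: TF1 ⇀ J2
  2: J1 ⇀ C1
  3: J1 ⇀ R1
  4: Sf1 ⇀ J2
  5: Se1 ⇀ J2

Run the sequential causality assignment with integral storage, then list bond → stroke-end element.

bond 0 →TF1
bond 1 →J2
bond 2 →J1
bond 3 →J1
bond 4 →Sf1
bond 5 →J2

bond 4 stroke at Sf1  (Sf1 (Sf) sets flow on bond)
bond 5 stroke at J2  (Se1 fixes effort; stroke away)
bond 1 stroke at J2  (J2: bond 4 brought flow, rest push out)
bond 0 stroke at TF1  (TF TF1: opposite of bond 1)
bond 2 stroke at J1  (J1: bond 0 brought flow, rest push out)
bond 3 stroke at J1  (J1: bond 0 brought flow, rest push out)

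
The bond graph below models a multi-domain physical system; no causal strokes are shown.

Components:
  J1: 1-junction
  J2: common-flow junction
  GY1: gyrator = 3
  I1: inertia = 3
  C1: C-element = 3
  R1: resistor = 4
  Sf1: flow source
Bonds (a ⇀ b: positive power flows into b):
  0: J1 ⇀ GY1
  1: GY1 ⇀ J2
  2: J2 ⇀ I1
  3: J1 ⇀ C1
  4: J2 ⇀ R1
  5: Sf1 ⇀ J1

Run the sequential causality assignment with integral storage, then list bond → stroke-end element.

β0 →J1
β1 →J2
β2 →I1
β3 →J1
β4 →J2
β5 →Sf1

bond 5 stroke at Sf1  (Sf1 fixes flow; stroke at Sf1)
bond 0 stroke at J1  (J1 flow already set via bond 5)
bond 3 stroke at J1  (J1: bond 5 brought flow, rest push out)
bond 1 stroke at J2  (GY GY1: same side as bond 0)
bond 2 stroke at I1  (prefer integral on I1)
bond 4 stroke at J2  (J2 flow already set via bond 2)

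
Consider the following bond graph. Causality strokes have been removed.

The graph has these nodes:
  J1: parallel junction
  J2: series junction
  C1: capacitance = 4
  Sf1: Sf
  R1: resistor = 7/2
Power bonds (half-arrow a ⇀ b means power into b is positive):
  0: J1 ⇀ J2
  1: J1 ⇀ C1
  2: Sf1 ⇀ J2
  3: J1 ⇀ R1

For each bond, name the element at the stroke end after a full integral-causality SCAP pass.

#2 →Sf1  (source Sf1 imposes f)
#0 →J2  (common-f at J2 fixed by 2)
#1 →J1  (C1 outputs effort q/C1)
#3 →R1  (J1 effort already set via bond 1)

bond 0 →J2
bond 1 →J1
bond 2 →Sf1
bond 3 →R1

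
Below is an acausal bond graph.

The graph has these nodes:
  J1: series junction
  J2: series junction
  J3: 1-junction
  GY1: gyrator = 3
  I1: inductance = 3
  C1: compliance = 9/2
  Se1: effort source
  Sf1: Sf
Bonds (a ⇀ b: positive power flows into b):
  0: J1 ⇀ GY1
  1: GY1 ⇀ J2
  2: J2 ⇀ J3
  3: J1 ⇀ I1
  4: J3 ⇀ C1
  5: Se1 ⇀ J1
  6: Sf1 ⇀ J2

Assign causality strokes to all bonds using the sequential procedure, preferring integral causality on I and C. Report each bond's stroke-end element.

#5 stroke→J1  (Se1 fixes effort; stroke away)
#6 stroke→Sf1  (Sf1 (Sf) sets flow on bond)
#1 stroke→J2  (J2 flow already set via bond 6)
#2 stroke→J2  (1-jn J2 has f-setter on 6)
#4 stroke→J3  (1-jn J3 has f-setter on 2)
#0 stroke→J1  (GY GY1: same side as bond 1)
#3 stroke→I1  (closing 1-jn rule on J1)

bond 0 |J1
bond 1 |J2
bond 2 |J2
bond 3 |I1
bond 4 |J3
bond 5 |J1
bond 6 |Sf1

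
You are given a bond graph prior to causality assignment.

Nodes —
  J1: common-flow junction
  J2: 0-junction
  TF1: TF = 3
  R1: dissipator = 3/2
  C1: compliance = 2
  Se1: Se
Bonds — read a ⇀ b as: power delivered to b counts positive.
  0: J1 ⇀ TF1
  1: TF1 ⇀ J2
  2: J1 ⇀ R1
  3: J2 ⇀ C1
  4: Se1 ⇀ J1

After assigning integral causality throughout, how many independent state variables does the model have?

β4 stroke→J1  (source Se1 imposes e)
β3 stroke→J2  (C1: C, integral causality)
β1 stroke→TF1  (0-jn J2 has e-setter on 3)
β0 stroke→J1  (through TF1, causality passes straight; one stroke at TF1)
β2 stroke→R1  (only one flow-in slot at J1)

1  (C1 all integral)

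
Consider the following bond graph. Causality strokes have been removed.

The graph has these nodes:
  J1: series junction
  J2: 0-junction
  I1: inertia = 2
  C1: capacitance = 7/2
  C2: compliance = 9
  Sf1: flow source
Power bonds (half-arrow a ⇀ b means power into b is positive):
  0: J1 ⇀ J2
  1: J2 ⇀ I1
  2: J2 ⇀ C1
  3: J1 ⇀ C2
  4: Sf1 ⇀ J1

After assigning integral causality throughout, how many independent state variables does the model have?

bond 4 |Sf1  (source Sf1 imposes f)
bond 0 |J1  (J1: bond 4 brought flow, rest push out)
bond 3 |J1  (common-f at J1 fixed by 4)
bond 1 |I1  (prefer integral on I1)
bond 2 |J2  (J2: last free bond brings effort in)

3  (C1, C2, I1 all integral)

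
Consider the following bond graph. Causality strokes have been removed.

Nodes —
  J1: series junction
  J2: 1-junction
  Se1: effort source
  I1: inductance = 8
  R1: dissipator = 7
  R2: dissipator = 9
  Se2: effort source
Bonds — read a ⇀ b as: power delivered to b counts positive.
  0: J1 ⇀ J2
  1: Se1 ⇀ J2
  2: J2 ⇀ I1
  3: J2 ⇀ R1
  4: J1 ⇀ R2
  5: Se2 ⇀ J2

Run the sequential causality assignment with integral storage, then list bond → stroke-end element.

#1 stroke at J2  (Se1 fixes effort; stroke away)
#5 stroke at J2  (source Se2 imposes e)
#2 stroke at I1  (I1: I, integral causality)
#0 stroke at J2  (1-jn J2 has f-setter on 2)
#3 stroke at J2  (1-jn J2 has f-setter on 2)
#4 stroke at J1  (J1 flow already set via bond 0)

bond 0 stroke at J2
bond 1 stroke at J2
bond 2 stroke at I1
bond 3 stroke at J2
bond 4 stroke at J1
bond 5 stroke at J2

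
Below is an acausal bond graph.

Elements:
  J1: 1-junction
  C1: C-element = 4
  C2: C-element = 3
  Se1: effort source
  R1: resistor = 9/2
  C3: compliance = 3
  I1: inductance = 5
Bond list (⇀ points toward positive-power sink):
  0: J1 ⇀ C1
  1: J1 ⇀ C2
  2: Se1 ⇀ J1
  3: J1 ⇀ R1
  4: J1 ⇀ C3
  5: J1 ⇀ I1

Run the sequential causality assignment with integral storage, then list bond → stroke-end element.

β2 stroke→J1  (Se1 fixes effort; stroke away)
β0 stroke→J1  (prefer integral on C1)
β1 stroke→J1  (C2 integral (e out))
β4 stroke→J1  (C3 outputs effort q/C3)
β5 stroke→I1  (prefer integral on I1)
β3 stroke→J1  (1-jn J1 has f-setter on 5)

b0 stroke at J1
b1 stroke at J1
b2 stroke at J1
b3 stroke at J1
b4 stroke at J1
b5 stroke at I1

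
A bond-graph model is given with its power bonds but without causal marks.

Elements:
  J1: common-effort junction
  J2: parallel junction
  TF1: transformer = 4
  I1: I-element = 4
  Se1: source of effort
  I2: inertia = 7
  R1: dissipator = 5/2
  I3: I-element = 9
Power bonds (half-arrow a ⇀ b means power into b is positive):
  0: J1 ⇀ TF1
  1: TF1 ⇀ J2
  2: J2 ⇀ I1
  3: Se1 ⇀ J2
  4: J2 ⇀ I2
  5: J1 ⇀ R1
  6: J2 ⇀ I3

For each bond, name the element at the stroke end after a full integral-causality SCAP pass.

β3 |J2  (Se1: effort source, stroke at far end)
β1 |TF1  (0-jn J2 has e-setter on 3)
β2 |I1  (common-e at J2 fixed by 3)
β4 |I2  (J2 effort already set via bond 3)
β6 |I3  (J2 effort already set via bond 3)
β0 |J1  (through TF1, causality passes straight; one stroke at TF1)
β5 |R1  (common-e at J1 fixed by 0)

#0 stroke at J1
#1 stroke at TF1
#2 stroke at I1
#3 stroke at J2
#4 stroke at I2
#5 stroke at R1
#6 stroke at I3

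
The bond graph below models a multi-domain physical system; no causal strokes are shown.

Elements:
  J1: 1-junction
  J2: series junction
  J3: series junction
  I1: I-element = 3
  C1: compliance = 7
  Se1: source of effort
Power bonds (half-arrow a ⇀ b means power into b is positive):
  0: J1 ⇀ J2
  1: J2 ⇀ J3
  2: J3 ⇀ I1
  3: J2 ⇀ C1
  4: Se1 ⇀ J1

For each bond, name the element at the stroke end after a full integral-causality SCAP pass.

b0 stroke→J2
b1 stroke→J3
b2 stroke→I1
b3 stroke→J2
b4 stroke→J1

b4 stroke at J1  (source Se1 imposes e)
b0 stroke at J2  (closing 1-jn rule on J1)
b2 stroke at I1  (I1 outputs flow p/I1)
b1 stroke at J3  (J3 flow already set via bond 2)
b3 stroke at J2  (J2: bond 1 brought flow, rest push out)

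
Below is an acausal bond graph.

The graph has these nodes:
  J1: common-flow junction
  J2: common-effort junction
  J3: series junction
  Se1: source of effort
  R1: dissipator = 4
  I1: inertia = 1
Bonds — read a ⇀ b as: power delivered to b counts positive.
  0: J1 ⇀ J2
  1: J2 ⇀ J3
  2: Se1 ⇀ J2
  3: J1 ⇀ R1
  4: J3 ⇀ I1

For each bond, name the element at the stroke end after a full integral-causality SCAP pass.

#0 |J1
#1 |J3
#2 |J2
#3 |R1
#4 |I1

bond 2 →J2  (Se1 (Se) sets effort on bond)
bond 0 →J1  (common-e at J2 fixed by 2)
bond 1 →J3  (J2: bond 2 brought effort, rest push out)
bond 4 →I1  (J3 needs exactly one f-in)
bond 3 →R1  (closing 1-jn rule on J1)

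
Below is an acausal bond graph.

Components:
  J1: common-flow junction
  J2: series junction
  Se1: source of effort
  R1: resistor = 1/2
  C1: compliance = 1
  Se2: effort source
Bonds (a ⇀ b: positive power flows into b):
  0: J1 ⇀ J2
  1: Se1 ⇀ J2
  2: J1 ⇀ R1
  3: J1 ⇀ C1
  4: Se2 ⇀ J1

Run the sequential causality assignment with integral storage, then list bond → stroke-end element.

b0 |J1
b1 |J2
b2 |R1
b3 |J1
b4 |J1

bond 1 stroke at J2  (Se1 fixes effort; stroke away)
bond 4 stroke at J1  (Se2: effort source, stroke at far end)
bond 0 stroke at J1  (J2: last free bond brings flow in)
bond 3 stroke at J1  (prefer integral on C1)
bond 2 stroke at R1  (only one flow-in slot at J1)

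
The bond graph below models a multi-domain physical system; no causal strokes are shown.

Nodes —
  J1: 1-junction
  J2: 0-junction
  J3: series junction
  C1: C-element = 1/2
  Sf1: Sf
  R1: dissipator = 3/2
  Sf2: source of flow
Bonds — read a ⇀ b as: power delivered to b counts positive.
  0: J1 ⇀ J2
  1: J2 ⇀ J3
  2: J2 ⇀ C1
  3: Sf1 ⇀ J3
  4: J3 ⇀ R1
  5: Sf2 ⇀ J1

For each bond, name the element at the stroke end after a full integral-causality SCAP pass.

#3 →Sf1  (Sf1 fixes flow; stroke at Sf1)
#5 →Sf2  (Sf2 fixes flow; stroke at Sf2)
#0 →J1  (1-jn J1 has f-setter on 5)
#1 →J3  (common-f at J3 fixed by 3)
#4 →J3  (J3: bond 3 brought flow, rest push out)
#2 →J2  (J2: last free bond brings effort in)

b0 →J1
b1 →J3
b2 →J2
b3 →Sf1
b4 →J3
b5 →Sf2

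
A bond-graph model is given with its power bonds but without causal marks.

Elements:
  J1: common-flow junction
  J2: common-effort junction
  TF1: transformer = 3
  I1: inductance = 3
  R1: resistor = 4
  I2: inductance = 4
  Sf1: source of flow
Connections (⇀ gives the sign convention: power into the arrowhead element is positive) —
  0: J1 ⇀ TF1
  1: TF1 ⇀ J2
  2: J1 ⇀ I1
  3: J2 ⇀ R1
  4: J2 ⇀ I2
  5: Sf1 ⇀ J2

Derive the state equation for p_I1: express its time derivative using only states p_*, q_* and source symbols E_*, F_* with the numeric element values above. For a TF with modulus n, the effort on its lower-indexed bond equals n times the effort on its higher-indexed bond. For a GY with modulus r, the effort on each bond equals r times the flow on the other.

b5 stroke→Sf1  (Sf1: flow source, stroke at near end)
b2 stroke→I1  (I1: I, integral causality)
b0 stroke→J1  (J1: bond 2 brought flow, rest push out)
b1 stroke→TF1  (TF1: transformer flips bond 0)
b4 stroke→I2  (prefer integral on I2)
b3 stroke→J2  (closing 0-jn rule on J2)

dp_I1/dt = -12*F_Sf1 - 12*p_I1 + 3*p_I2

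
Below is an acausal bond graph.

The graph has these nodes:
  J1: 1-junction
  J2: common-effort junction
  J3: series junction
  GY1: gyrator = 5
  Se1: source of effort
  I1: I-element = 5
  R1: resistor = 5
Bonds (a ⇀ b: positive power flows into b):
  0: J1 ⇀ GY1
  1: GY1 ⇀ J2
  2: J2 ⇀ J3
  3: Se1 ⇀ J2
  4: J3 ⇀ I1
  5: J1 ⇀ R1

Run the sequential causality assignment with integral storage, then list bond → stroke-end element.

b3 |J2  (Se1: effort source, stroke at far end)
b1 |GY1  (0-jn J2 has e-setter on 3)
b2 |J3  (0-jn J2 has e-setter on 3)
b4 |I1  (only one flow-in slot at J3)
b0 |GY1  (GY1 both-in/both-out from 1)
b5 |J1  (common-f at J1 fixed by 0)

b0 stroke at GY1
b1 stroke at GY1
b2 stroke at J3
b3 stroke at J2
b4 stroke at I1
b5 stroke at J1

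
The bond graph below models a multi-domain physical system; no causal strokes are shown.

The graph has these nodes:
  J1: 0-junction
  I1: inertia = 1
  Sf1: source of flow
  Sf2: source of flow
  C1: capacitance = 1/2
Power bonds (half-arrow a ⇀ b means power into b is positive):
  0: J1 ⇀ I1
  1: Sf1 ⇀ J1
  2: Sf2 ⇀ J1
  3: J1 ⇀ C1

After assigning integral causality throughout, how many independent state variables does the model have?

2  (C1, I1 all integral)

bond 1 →Sf1  (Sf1 fixes flow; stroke at Sf1)
bond 2 →Sf2  (Sf2 (Sf) sets flow on bond)
bond 0 →I1  (I1: I, integral causality)
bond 3 →J1  (J1: last free bond brings effort in)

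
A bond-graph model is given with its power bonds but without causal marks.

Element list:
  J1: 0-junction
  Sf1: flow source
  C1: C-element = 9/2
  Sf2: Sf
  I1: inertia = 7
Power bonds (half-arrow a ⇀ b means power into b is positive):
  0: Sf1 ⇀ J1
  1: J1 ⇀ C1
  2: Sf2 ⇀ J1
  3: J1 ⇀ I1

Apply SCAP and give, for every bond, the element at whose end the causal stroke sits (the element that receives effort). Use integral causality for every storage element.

#0 stroke at Sf1  (Sf1 fixes flow; stroke at Sf1)
#2 stroke at Sf2  (source Sf2 imposes f)
#1 stroke at J1  (prefer integral on C1)
#3 stroke at I1  (0-jn J1 has e-setter on 1)

bond 0 |Sf1
bond 1 |J1
bond 2 |Sf2
bond 3 |I1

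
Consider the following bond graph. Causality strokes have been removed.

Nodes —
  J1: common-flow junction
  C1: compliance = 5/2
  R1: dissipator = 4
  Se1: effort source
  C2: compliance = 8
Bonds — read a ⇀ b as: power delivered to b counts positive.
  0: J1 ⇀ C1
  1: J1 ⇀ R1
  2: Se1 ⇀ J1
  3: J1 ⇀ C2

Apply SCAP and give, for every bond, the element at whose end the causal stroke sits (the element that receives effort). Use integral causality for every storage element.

#2 stroke→J1  (Se1: effort source, stroke at far end)
#0 stroke→J1  (C1 outputs effort q/C1)
#3 stroke→J1  (C2 outputs effort q/C2)
#1 stroke→R1  (closing 1-jn rule on J1)

#0 |J1
#1 |R1
#2 |J1
#3 |J1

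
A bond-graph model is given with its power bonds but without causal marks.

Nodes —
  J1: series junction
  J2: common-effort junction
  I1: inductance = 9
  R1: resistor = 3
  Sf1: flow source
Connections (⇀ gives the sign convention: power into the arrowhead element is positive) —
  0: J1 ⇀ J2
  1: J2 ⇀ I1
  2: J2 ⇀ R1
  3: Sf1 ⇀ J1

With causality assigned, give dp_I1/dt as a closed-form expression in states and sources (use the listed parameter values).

#3 stroke at Sf1  (Sf1: flow source, stroke at near end)
#0 stroke at J1  (J1: bond 3 brought flow, rest push out)
#1 stroke at I1  (I1 integral (f out))
#2 stroke at J2  (J2: last free bond brings effort in)

dp_I1/dt = 3*F_Sf1 - p_I1/3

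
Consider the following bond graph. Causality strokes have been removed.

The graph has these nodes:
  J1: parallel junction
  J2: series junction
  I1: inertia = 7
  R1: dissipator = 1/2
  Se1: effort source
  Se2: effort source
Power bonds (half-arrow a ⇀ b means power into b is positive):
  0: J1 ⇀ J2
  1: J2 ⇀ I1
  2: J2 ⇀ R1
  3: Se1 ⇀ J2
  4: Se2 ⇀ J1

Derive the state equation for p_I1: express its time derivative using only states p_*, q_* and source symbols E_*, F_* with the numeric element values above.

dp_I1/dt = E_Se1 + E_Se2 - p_I1/14

β3 |J2  (source Se1 imposes e)
β4 |J1  (source Se2 imposes e)
β0 |J2  (common-e at J1 fixed by 4)
β1 |I1  (I1: I, integral causality)
β2 |J2  (1-jn J2 has f-setter on 1)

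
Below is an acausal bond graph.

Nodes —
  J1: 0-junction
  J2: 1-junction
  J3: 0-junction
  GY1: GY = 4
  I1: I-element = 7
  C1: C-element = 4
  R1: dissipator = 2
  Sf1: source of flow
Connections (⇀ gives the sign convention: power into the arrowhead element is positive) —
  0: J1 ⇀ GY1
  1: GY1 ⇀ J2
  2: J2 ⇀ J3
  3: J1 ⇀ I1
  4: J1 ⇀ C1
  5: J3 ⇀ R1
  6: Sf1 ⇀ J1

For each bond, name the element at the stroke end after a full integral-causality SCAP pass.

#6 →Sf1  (Sf1 fixes flow; stroke at Sf1)
#3 →I1  (I1 integral (f out))
#4 →J1  (C1 integral (e out))
#0 →GY1  (J1: bond 4 brought effort, rest push out)
#1 →GY1  (GY GY1: same side as bond 0)
#2 →J2  (J2 flow already set via bond 1)
#5 →J3  (only one effort-in slot at J3)

#0 stroke→GY1
#1 stroke→GY1
#2 stroke→J2
#3 stroke→I1
#4 stroke→J1
#5 stroke→J3
#6 stroke→Sf1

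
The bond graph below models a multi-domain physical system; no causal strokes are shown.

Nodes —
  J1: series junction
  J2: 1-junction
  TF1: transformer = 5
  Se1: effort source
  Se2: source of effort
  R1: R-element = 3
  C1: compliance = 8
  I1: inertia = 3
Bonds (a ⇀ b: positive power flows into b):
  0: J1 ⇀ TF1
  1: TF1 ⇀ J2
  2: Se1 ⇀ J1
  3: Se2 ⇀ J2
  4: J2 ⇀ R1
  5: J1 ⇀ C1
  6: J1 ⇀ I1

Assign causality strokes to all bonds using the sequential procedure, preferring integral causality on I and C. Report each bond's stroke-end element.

#2 stroke→J1  (Se1: effort source, stroke at far end)
#3 stroke→J2  (Se2: effort source, stroke at far end)
#5 stroke→J1  (prefer integral on C1)
#6 stroke→I1  (I1 integral (f out))
#0 stroke→J1  (J1: bond 6 brought flow, rest push out)
#1 stroke→TF1  (TF1 one-in-one-out from 0)
#4 stroke→J2  (common-f at J2 fixed by 1)

β0 stroke→J1
β1 stroke→TF1
β2 stroke→J1
β3 stroke→J2
β4 stroke→J2
β5 stroke→J1
β6 stroke→I1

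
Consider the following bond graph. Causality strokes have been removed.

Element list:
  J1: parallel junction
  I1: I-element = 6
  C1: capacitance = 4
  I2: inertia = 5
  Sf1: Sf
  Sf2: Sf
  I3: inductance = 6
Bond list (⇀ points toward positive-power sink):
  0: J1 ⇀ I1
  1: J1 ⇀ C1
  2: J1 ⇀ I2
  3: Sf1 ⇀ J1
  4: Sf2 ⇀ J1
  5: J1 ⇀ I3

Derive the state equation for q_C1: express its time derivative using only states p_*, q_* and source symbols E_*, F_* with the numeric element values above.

bond 3 →Sf1  (Sf1 (Sf) sets flow on bond)
bond 4 →Sf2  (Sf2 fixes flow; stroke at Sf2)
bond 0 →I1  (I1 integral (f out))
bond 1 →J1  (C1 outputs effort q/C1)
bond 2 →I2  (common-e at J1 fixed by 1)
bond 5 →I3  (0-jn J1 has e-setter on 1)

dq_C1/dt = F_Sf1 + F_Sf2 - p_I1/6 - p_I2/5 - p_I3/6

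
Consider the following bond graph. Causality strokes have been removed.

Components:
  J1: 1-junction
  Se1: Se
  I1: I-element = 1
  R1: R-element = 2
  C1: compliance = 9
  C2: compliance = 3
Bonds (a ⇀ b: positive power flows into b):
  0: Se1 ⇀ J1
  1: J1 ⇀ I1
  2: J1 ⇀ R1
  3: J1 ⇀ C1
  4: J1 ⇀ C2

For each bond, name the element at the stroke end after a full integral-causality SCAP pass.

bond 0 stroke→J1  (source Se1 imposes e)
bond 1 stroke→I1  (prefer integral on I1)
bond 2 stroke→J1  (common-f at J1 fixed by 1)
bond 3 stroke→J1  (J1: bond 1 brought flow, rest push out)
bond 4 stroke→J1  (common-f at J1 fixed by 1)

β0 →J1
β1 →I1
β2 →J1
β3 →J1
β4 →J1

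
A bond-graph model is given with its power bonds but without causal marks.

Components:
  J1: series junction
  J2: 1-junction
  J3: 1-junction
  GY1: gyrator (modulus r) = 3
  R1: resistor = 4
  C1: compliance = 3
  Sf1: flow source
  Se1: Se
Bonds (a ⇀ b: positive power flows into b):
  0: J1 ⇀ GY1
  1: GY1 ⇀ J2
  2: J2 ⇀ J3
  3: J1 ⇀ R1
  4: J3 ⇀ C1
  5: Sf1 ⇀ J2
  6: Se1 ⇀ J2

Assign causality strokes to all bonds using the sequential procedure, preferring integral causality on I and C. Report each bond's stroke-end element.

b0 |J1
b1 |J2
b2 |J2
b3 |R1
b4 |J3
b5 |Sf1
b6 |J2

#5 |Sf1  (Sf1: flow source, stroke at near end)
#6 |J2  (Se1: effort source, stroke at far end)
#1 |J2  (1-jn J2 has f-setter on 5)
#2 |J2  (J2 flow already set via bond 5)
#4 |J3  (common-f at J3 fixed by 2)
#0 |J1  (through GY1, causality inverts; strokes same side of GY1)
#3 |R1  (closing 1-jn rule on J1)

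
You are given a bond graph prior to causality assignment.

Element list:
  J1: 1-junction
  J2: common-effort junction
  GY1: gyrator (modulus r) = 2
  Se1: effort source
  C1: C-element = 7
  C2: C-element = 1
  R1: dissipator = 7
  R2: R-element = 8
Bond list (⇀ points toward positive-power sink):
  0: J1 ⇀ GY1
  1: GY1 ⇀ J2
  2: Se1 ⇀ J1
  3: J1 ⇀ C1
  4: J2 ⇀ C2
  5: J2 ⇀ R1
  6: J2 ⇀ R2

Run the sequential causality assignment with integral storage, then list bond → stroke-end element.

β0 →GY1
β1 →GY1
β2 →J1
β3 →J1
β4 →J2
β5 →R1
β6 →R2

bond 2 →J1  (source Se1 imposes e)
bond 3 →J1  (C1 integral (e out))
bond 0 →GY1  (only one flow-in slot at J1)
bond 1 →GY1  (GY1: gyrator matches bond 0)
bond 4 →J2  (C2 integral (e out))
bond 5 →R1  (J2: bond 4 brought effort, rest push out)
bond 6 →R2  (J2: bond 4 brought effort, rest push out)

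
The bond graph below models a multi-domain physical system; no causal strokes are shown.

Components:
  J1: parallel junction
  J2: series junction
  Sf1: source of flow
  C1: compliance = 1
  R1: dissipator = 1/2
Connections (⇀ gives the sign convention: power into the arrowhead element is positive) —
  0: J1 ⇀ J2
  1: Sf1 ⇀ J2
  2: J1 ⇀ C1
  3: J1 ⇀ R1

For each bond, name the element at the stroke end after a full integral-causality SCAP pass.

bond 1 |Sf1  (source Sf1 imposes f)
bond 0 |J2  (common-f at J2 fixed by 1)
bond 2 |J1  (C1 integral (e out))
bond 3 |R1  (common-e at J1 fixed by 2)

b0 →J2
b1 →Sf1
b2 →J1
b3 →R1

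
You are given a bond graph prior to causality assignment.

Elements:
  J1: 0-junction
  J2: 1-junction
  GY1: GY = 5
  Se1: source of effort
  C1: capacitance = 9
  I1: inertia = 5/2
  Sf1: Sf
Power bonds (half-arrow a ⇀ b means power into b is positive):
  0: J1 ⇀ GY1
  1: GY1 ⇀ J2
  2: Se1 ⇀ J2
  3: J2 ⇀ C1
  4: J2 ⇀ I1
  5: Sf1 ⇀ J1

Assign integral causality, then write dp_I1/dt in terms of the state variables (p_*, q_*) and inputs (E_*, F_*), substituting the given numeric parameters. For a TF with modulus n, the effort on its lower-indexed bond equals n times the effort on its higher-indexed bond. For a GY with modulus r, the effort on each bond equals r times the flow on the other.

bond 2 →J2  (Se1 (Se) sets effort on bond)
bond 5 →Sf1  (Sf1 fixes flow; stroke at Sf1)
bond 0 →J1  (only one effort-in slot at J1)
bond 1 →J2  (through GY1, causality inverts; strokes same side of GY1)
bond 3 →J2  (C1: C, integral causality)
bond 4 →I1  (only one flow-in slot at J2)

dp_I1/dt = E_Se1 + 5*F_Sf1 - q_C1/9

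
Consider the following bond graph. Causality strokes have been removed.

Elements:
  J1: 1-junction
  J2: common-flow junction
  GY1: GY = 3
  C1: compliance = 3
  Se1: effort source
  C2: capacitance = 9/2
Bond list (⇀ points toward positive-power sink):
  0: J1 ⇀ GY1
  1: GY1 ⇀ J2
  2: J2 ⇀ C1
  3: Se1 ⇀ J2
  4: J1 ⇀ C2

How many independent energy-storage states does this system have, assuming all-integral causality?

β3 →J2  (source Se1 imposes e)
β2 →J2  (C1 outputs effort q/C1)
β1 →GY1  (only one flow-in slot at J2)
β0 →GY1  (GY1: gyrator matches bond 1)
β4 →J1  (J1: bond 0 brought flow, rest push out)

2  (C1, C2 all integral)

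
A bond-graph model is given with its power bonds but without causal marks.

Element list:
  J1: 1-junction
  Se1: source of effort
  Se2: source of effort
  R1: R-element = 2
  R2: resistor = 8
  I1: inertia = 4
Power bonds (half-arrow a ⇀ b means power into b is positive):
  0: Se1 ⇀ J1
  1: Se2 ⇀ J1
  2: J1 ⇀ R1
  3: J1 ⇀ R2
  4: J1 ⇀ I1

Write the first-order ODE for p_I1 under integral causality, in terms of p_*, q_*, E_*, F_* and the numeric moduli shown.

dp_I1/dt = E_Se1 + E_Se2 - 5*p_I1/2

β0 |J1  (Se1: effort source, stroke at far end)
β1 |J1  (Se2 (Se) sets effort on bond)
β4 |I1  (I1 integral (f out))
β2 |J1  (J1: bond 4 brought flow, rest push out)
β3 |J1  (J1 flow already set via bond 4)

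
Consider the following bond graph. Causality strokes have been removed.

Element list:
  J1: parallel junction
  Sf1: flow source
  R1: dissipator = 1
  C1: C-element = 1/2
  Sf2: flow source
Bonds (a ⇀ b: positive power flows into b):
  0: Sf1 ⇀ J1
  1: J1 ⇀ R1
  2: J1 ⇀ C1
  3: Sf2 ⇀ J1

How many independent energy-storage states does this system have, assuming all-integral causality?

1  (C1 all integral)

#0 stroke at Sf1  (Sf1 (Sf) sets flow on bond)
#3 stroke at Sf2  (Sf2 fixes flow; stroke at Sf2)
#2 stroke at J1  (C1 outputs effort q/C1)
#1 stroke at R1  (J1: bond 2 brought effort, rest push out)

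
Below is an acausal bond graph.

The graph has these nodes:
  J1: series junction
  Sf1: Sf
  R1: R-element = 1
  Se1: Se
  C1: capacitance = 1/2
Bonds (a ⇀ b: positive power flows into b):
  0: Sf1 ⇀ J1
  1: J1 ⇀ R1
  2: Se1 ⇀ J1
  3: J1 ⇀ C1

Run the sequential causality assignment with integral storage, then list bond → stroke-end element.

β0 →Sf1
β1 →J1
β2 →J1
β3 →J1

β0 stroke→Sf1  (Sf1 fixes flow; stroke at Sf1)
β2 stroke→J1  (source Se1 imposes e)
β1 stroke→J1  (J1 flow already set via bond 0)
β3 stroke→J1  (common-f at J1 fixed by 0)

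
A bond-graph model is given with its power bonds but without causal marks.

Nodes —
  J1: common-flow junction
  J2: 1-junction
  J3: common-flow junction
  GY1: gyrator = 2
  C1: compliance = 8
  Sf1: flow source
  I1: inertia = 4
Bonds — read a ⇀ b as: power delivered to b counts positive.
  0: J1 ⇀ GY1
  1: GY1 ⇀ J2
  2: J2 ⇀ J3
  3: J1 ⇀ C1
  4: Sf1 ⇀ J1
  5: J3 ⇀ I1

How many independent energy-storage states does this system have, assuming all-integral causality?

2  (C1, I1 all integral)

β4 →Sf1  (Sf1 fixes flow; stroke at Sf1)
β0 →J1  (1-jn J1 has f-setter on 4)
β3 →J1  (J1: bond 4 brought flow, rest push out)
β1 →J2  (GY1 both-in/both-out from 0)
β2 →J3  (only one flow-in slot at J2)
β5 →I1  (J3 needs exactly one f-in)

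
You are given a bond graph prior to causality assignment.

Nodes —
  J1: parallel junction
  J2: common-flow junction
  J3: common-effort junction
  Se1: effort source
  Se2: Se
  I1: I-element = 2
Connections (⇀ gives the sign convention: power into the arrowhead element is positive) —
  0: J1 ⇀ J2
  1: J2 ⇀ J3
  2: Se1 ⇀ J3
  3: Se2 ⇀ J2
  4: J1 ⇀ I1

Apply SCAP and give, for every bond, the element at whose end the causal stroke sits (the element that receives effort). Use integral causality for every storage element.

#2 stroke→J3  (Se1 (Se) sets effort on bond)
#3 stroke→J2  (Se2 (Se) sets effort on bond)
#1 stroke→J2  (common-e at J3 fixed by 2)
#0 stroke→J1  (J2 needs exactly one f-in)
#4 stroke→I1  (J1 effort already set via bond 0)

β0 stroke at J1
β1 stroke at J2
β2 stroke at J3
β3 stroke at J2
β4 stroke at I1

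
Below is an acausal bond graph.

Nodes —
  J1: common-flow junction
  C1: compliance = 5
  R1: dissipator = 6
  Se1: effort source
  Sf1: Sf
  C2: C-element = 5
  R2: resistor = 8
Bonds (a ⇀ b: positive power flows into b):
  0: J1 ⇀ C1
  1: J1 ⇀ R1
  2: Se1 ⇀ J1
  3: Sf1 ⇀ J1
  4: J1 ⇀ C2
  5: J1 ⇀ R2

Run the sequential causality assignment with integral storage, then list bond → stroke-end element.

bond 2 →J1  (Se1 fixes effort; stroke away)
bond 3 →Sf1  (Sf1 (Sf) sets flow on bond)
bond 0 →J1  (common-f at J1 fixed by 3)
bond 1 →J1  (J1 flow already set via bond 3)
bond 4 →J1  (J1 flow already set via bond 3)
bond 5 →J1  (common-f at J1 fixed by 3)

bond 0 stroke at J1
bond 1 stroke at J1
bond 2 stroke at J1
bond 3 stroke at Sf1
bond 4 stroke at J1
bond 5 stroke at J1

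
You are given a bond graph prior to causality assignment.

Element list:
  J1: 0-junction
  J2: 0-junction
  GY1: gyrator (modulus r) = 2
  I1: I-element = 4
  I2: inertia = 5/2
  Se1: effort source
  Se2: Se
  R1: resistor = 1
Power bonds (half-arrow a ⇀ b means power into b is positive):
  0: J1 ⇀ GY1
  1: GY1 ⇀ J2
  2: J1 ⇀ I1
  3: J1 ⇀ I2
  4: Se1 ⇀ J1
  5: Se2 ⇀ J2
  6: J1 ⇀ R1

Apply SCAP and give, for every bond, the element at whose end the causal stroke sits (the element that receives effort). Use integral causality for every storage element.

#0 stroke→GY1
#1 stroke→GY1
#2 stroke→I1
#3 stroke→I2
#4 stroke→J1
#5 stroke→J2
#6 stroke→R1

b4 stroke at J1  (Se1 (Se) sets effort on bond)
b5 stroke at J2  (Se2 fixes effort; stroke away)
b0 stroke at GY1  (J1 effort already set via bond 4)
b2 stroke at I1  (J1 effort already set via bond 4)
b3 stroke at I2  (0-jn J1 has e-setter on 4)
b6 stroke at R1  (0-jn J1 has e-setter on 4)
b1 stroke at GY1  (0-jn J2 has e-setter on 5)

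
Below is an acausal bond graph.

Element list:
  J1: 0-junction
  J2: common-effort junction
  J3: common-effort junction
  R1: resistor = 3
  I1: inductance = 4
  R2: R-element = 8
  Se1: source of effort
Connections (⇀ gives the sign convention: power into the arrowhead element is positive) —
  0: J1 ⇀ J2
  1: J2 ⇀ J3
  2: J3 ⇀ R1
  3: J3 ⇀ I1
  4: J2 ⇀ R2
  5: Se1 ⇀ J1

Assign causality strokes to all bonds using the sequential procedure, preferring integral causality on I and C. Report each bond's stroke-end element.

β0 stroke at J2
β1 stroke at J3
β2 stroke at R1
β3 stroke at I1
β4 stroke at R2
β5 stroke at J1

#5 |J1  (Se1 fixes effort; stroke away)
#0 |J2  (common-e at J1 fixed by 5)
#1 |J3  (J2: bond 0 brought effort, rest push out)
#4 |R2  (J2: bond 0 brought effort, rest push out)
#2 |R1  (common-e at J3 fixed by 1)
#3 |I1  (J3: bond 1 brought effort, rest push out)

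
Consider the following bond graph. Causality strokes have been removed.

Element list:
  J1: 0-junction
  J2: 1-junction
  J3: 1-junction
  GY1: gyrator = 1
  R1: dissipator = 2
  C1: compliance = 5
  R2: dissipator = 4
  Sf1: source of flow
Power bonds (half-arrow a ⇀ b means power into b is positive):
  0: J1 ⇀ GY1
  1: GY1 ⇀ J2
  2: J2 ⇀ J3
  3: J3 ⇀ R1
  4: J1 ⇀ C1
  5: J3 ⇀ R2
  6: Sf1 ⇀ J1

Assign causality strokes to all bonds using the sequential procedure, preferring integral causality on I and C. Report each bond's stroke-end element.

b0 stroke→GY1
b1 stroke→GY1
b2 stroke→J2
b3 stroke→J3
b4 stroke→J1
b5 stroke→J3
b6 stroke→Sf1

#6 →Sf1  (Sf1 fixes flow; stroke at Sf1)
#4 →J1  (prefer integral on C1)
#0 →GY1  (common-e at J1 fixed by 4)
#1 →GY1  (GY GY1: same side as bond 0)
#2 →J2  (J2 flow already set via bond 1)
#3 →J3  (J3 flow already set via bond 2)
#5 →J3  (J3 flow already set via bond 2)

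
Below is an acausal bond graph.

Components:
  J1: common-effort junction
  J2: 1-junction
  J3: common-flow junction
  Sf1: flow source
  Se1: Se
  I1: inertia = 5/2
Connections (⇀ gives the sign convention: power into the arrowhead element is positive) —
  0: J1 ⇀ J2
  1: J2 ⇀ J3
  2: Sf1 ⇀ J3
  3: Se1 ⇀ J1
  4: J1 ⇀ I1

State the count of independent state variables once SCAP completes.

1  (I1 all integral)

b2 stroke→Sf1  (source Sf1 imposes f)
b3 stroke→J1  (source Se1 imposes e)
b0 stroke→J2  (J1 effort already set via bond 3)
b4 stroke→I1  (0-jn J1 has e-setter on 3)
b1 stroke→J3  (J2 needs exactly one f-in)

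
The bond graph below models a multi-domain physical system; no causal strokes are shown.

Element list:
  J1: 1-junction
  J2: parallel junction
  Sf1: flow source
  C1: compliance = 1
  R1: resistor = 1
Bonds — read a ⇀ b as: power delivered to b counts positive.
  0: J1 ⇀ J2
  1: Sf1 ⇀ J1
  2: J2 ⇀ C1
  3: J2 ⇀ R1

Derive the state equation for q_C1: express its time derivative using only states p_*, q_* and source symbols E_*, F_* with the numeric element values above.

bond 1 stroke at Sf1  (Sf1 (Sf) sets flow on bond)
bond 0 stroke at J1  (J1: bond 1 brought flow, rest push out)
bond 2 stroke at J2  (C1: C, integral causality)
bond 3 stroke at R1  (J2: bond 2 brought effort, rest push out)

dq_C1/dt = F_Sf1 - q_C1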